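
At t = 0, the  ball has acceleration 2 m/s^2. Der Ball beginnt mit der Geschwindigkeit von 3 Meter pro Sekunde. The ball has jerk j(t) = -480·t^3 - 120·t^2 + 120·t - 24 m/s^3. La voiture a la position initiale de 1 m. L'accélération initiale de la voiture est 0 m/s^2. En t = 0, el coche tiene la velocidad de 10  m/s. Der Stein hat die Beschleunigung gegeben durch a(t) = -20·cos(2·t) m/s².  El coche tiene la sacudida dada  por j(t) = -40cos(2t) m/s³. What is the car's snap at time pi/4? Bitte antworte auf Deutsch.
Ausgehend von dem Ruck j(t) = -40·cos(2·t), nehmen wir 1 Ableitung. Mit d/dt von j(t) finden wir s(t) = 80·sin(2·t). Wir haben den Snap s(t) = 80·sin(2·t). Durch Einsetzen von t = pi/4: s(pi/4) = 80.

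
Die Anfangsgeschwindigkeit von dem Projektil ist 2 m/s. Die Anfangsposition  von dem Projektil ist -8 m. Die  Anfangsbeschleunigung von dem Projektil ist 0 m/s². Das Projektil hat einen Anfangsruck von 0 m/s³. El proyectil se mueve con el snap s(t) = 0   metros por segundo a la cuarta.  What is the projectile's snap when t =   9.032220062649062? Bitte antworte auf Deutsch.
Mit s(t) = 0 und Einsetzen von t = 9.032220062649062, finden wir s = 0.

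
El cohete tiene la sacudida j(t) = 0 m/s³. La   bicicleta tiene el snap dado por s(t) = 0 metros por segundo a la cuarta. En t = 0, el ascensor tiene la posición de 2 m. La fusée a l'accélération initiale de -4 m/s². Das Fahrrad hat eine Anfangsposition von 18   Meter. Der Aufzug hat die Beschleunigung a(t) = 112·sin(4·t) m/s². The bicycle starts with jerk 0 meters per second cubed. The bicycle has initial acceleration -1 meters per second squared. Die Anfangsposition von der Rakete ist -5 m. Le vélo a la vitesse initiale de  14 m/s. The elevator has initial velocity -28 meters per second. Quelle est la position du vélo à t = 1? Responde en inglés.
To solve this, we need to take 4 antiderivatives of our snap equation s(t) = 0. Taking ∫s(t)dt and applying j(0) = 0, we find j(t) = 0. The integral of jerk is acceleration. Using a(0) = -1, we get a(t) = -1. Finding the integral of a(t) and using v(0) = 14: v(t) = 14 - t. Finding the antiderivative of v(t) and using x(0) = 18: x(t) = -t^2/2 + 14·t + 18. We have position x(t) = -t^2/2 + 14·t + 18. Substituting t = 1: x(1) = 63/2.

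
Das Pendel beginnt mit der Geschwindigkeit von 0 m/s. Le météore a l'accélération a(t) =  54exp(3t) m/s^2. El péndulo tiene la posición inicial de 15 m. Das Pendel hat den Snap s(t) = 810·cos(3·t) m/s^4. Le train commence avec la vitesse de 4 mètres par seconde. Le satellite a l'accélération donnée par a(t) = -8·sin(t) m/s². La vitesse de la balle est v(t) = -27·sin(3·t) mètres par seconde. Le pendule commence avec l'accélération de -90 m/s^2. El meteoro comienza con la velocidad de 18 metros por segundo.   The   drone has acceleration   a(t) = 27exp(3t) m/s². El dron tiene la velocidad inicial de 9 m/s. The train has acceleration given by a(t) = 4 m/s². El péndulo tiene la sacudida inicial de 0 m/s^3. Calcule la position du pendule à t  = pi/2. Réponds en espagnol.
Debemos encontrar la antiderivada de nuestra ecuación del snap s(t) = 810·cos(3·t) 4 veces. Tomando ∫s(t)dt y aplicando j(0) = 0, encontramos j(t) = 270·sin(3·t). La integral de la sacudida es la aceleración. Usando a(0) = -90, obtenemos a(t) = -90·cos(3·t). Integrando la aceleración y usando la condición inicial v(0) = 0, obtenemos v(t) = -30·sin(3·t). La integral de la velocidad es la posición. Usando x(0) = 15, obtenemos x(t) = 10·cos(3·t) + 5. Usando x(t) = 10·cos(3·t) + 5 y sustituyendo t = pi/2, encontramos x = 5.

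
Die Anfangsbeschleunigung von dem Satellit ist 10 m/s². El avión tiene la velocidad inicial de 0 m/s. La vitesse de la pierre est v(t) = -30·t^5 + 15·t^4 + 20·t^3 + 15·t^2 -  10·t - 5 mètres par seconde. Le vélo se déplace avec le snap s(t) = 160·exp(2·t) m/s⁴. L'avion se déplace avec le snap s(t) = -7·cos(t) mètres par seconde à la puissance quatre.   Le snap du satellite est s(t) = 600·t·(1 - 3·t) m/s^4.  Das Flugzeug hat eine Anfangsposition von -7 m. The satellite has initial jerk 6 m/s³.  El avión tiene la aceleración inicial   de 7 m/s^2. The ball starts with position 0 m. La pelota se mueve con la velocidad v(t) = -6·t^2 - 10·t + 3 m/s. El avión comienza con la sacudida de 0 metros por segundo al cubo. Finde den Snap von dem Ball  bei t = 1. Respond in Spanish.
Partiendo de la velocidad v(t) = -6·t^2 - 10·t + 3, tomamos 3 derivadas. Tomando d/dt de v(t), encontramos a(t) = -12·t - 10. Tomando d/dt de a(t), encontramos j(t) = -12. La derivada de la sacudida da el snap: s(t) = 0. Usando s(t) = 0 y sustituyendo t = 1, encontramos s = 0.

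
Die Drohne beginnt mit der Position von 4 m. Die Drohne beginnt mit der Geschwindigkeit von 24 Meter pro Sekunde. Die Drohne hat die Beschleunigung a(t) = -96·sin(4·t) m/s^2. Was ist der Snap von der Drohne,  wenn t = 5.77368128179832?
Um dies zu lösen, müssen wir 2 Ableitungen unserer Gleichung für die Beschleunigung a(t) = -96·sin(4·t) nehmen. Durch Ableiten von der Beschleunigung erhalten wir den Ruck: j(t) = -384·cos(4·t). Durch Ableiten von dem Ruck erhalten wir den Snap: s(t) = 1536·sin(4·t). Wir haben den Snap s(t) = 1536·sin(4·t). Durch Einsetzen von t = 5.77368128179832: s(5.77368128179832) = -1371.37761287251.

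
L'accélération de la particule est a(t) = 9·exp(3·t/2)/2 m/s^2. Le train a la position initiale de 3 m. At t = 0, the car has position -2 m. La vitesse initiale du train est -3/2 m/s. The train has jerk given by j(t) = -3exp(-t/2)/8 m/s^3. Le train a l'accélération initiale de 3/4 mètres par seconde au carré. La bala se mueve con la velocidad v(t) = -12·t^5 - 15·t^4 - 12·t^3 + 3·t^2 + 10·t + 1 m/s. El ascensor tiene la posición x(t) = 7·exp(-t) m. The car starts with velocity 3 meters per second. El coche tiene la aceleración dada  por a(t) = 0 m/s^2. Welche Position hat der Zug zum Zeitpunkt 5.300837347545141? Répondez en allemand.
Wir müssen unsere Gleichung für den Ruck j(t) = -3·exp(-t/2)/8 3-mal integrieren. Mit ∫j(t)dt und Anwendung von a(0) = 3/4, finden wir a(t) = 3·exp(-t/2)/4. Mit ∫a(t)dt und Anwendung von v(0) = -3/2, finden wir v(t) = -3·exp(-t/2)/2. Mit ∫v(t)dt und Anwendung von x(0) = 3, finden wir x(t) = 3·exp(-t/2). Wir haben die Position x(t) = 3·exp(-t/2). Durch Einsetzen von t = 5.300837347545141: x(5.300837347545141) = 0.211864918325406.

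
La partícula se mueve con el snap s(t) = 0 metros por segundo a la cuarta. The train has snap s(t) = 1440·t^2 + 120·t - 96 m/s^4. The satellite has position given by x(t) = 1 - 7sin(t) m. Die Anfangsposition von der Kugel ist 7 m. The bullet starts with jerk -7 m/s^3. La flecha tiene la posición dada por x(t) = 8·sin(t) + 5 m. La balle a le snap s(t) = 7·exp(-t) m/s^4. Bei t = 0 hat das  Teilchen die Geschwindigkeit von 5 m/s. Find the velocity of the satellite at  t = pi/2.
To solve this, we need to take 1 derivative of our position equation x(t) = 1 - 7·sin(t). The derivative of position gives velocity: v(t) = -7·cos(t). Using v(t) = -7·cos(t) and substituting t = pi/2, we find v = 0.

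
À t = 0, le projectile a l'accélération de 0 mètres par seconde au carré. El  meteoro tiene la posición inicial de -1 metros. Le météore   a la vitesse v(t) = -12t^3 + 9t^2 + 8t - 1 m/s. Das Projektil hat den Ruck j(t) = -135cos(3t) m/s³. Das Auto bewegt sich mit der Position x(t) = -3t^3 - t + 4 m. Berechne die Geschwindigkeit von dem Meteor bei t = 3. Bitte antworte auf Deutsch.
Wir haben die Geschwindigkeit v(t) = -12·t^3 + 9·t^2 + 8·t - 1. Durch Einsetzen von t = 3: v(3) = -220.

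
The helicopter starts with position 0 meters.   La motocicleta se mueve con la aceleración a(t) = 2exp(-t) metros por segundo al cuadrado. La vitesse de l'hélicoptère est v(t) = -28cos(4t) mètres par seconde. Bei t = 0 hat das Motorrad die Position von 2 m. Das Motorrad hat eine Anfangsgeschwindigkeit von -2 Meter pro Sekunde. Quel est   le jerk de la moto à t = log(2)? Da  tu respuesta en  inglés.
To solve this, we need to take 1 derivative of our acceleration equation a(t) = 2·exp(-t). The derivative of acceleration gives jerk: j(t) = -2·exp(-t). From the given jerk equation j(t) = -2·exp(-t), we substitute t = log(2) to get j = -1.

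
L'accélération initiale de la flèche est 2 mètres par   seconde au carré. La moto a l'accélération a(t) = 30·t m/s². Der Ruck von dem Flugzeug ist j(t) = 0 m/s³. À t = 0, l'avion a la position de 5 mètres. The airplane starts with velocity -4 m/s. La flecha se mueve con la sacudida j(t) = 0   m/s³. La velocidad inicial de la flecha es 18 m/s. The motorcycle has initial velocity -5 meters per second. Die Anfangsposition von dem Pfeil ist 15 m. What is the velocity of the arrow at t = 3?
We must find the antiderivative of our jerk equation j(t) = 0 2 times. Taking ∫j(t)dt and applying a(0) = 2, we find a(t) = 2. Taking ∫a(t)dt and applying v(0) = 18, we find v(t) = 2·t + 18. Using v(t) = 2·t + 18 and substituting t = 3, we find v = 24.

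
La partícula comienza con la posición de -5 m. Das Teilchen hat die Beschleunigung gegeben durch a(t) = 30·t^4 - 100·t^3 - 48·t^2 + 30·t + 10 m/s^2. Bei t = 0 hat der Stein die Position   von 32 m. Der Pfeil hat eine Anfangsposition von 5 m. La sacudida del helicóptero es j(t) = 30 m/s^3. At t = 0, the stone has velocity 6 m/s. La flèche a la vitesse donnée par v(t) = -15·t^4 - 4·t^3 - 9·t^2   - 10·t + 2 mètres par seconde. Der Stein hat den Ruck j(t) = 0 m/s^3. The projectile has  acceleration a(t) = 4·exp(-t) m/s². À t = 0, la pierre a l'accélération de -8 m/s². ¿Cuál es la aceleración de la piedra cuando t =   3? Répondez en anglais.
We need to integrate our jerk equation j(t) = 0 1 time. Finding the antiderivative of j(t) and using a(0) = -8: a(t) = -8. Using a(t) = -8 and substituting t = 3, we find a = -8.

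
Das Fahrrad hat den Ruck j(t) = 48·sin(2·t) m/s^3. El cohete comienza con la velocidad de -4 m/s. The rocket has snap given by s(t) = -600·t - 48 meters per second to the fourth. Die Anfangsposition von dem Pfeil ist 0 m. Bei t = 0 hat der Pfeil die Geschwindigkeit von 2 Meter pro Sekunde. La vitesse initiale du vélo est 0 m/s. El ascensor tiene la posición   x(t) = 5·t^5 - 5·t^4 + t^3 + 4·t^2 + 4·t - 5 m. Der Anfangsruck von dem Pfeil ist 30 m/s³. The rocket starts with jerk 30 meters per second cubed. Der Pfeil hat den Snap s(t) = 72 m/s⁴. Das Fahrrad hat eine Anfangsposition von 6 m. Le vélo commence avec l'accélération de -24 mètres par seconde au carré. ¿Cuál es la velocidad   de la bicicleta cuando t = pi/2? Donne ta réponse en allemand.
Ausgehend von dem Ruck j(t) = 48·sin(2·t), nehmen wir 2 Stammfunktionen. Durch Integration von dem Ruck und Verwendung der Anfangsbedingung a(0) = -24, erhalten wir a(t) = -24·cos(2·t). Mit ∫a(t)dt und Anwendung von v(0) = 0, finden wir v(t) = -12·sin(2·t). Mit v(t) = -12·sin(2·t) und Einsetzen von t = pi/2, finden wir v = 0.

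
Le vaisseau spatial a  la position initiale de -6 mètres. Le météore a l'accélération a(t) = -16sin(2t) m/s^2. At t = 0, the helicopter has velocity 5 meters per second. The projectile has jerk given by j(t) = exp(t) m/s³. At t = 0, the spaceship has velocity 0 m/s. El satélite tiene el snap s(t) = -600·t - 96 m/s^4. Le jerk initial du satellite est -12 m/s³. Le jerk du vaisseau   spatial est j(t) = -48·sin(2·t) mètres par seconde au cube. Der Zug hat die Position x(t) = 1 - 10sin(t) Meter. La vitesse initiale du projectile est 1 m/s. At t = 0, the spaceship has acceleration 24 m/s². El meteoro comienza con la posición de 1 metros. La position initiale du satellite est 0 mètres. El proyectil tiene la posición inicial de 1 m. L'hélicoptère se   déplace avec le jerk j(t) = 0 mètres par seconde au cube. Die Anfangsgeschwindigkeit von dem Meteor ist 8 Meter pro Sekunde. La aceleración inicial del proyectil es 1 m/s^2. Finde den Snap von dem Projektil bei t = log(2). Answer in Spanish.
Debemos derivar nuestra ecuación de la sacudida j(t) = exp(t) 1 vez. Derivando la sacudida, obtenemos el snap: s(t) = exp(t). Tenemos el snap s(t) = exp(t). Sustituyendo t = log(2): s(log(2)) = 2.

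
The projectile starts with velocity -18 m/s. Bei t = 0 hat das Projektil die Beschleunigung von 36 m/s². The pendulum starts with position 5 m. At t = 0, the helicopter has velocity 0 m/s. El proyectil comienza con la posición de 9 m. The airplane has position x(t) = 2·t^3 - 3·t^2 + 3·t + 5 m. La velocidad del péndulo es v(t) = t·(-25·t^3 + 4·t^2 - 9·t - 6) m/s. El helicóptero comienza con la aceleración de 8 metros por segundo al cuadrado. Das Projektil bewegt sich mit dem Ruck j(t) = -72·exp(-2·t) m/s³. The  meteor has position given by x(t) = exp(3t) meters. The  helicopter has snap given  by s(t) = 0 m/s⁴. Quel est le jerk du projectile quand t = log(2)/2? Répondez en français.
De l'équation du jerk j(t) = -72·exp(-2·t), nous substituons t = log(2)/2 pour obtenir j = -36.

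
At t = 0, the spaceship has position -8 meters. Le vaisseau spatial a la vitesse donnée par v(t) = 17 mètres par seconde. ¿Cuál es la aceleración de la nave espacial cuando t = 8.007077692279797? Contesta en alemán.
Wir müssen unsere Gleichung für die Geschwindigkeit v(t) = 17 1-mal ableiten. Die Ableitung von der Geschwindigkeit ergibt die Beschleunigung: a(t) = 0. Wir haben die Beschleunigung a(t) = 0. Durch Einsetzen von t = 8.007077692279797: a(8.007077692279797) = 0.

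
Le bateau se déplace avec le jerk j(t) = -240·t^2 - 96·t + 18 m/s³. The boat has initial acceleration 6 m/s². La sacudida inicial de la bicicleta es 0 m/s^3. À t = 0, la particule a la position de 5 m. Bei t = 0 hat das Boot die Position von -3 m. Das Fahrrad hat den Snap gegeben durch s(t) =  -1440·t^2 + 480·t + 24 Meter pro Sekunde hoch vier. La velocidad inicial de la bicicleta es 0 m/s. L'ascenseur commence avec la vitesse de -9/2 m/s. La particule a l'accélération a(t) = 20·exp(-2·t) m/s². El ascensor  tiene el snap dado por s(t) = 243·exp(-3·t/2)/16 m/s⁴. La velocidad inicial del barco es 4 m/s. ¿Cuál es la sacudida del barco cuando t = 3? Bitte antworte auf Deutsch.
Wir haben den Ruck j(t) = -240·t^2 - 96·t + 18. Durch Einsetzen von t = 3: j(3) = -2430.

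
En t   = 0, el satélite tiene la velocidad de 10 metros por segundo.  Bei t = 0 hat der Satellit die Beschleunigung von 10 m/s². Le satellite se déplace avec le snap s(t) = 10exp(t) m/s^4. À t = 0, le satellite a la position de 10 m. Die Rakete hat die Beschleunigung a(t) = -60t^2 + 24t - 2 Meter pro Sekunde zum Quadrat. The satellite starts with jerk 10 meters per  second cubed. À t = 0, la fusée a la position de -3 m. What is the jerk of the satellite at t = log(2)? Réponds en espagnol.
Para resolver esto, necesitamos tomar 1 antiderivada de nuestra ecuación del snap s(t) = 10·exp(t). Integrando el snap y usando la condición inicial j(0) = 10, obtenemos j(t) = 10·exp(t). Usando j(t) = 10·exp(t) y sustituyendo t = log(2), encontramos j = 20.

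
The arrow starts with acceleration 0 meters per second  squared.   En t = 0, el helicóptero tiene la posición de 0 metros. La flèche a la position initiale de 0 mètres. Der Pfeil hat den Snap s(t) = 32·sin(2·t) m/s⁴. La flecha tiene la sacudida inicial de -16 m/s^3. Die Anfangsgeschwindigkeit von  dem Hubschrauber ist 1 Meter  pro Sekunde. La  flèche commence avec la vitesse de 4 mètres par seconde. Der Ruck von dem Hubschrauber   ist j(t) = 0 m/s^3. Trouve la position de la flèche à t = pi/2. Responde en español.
Debemos encontrar la integral de nuestra ecuación del snap s(t) = 32·sin(2·t) 4 veces. Tomando ∫s(t)dt y aplicando j(0) = -16, encontramos j(t) = -16·cos(2·t). Integrando la sacudida y usando la condición inicial a(0) = 0, obtenemos a(t) = -8·sin(2·t). Tomando ∫a(t)dt y aplicando v(0) = 4, encontramos v(t) = 4·cos(2·t). Tomando ∫v(t)dt y aplicando x(0) = 0, encontramos x(t) = 2·sin(2·t). De la ecuación de la posición x(t) = 2·sin(2·t), sustituimos t = pi/2 para obtener x = 0.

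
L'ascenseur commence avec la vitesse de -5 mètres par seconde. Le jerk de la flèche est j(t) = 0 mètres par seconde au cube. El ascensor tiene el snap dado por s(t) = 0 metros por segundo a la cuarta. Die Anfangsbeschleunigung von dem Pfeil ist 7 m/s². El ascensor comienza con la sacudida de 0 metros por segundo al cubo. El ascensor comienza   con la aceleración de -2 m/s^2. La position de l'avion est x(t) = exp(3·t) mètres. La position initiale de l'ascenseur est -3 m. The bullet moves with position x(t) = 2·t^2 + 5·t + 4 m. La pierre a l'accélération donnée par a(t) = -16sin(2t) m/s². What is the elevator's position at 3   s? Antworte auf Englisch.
To find the answer, we compute 4 antiderivatives of s(t) = 0. The integral of snap, with j(0) = 0, gives jerk: j(t) = 0. The antiderivative of jerk is acceleration. Using a(0) = -2, we get a(t) = -2. Integrating acceleration and using the initial condition v(0) = -5, we get v(t) = -2·t - 5. The antiderivative of velocity, with x(0) = -3, gives position: x(t) = -t^2 - 5·t - 3. We have position x(t) = -t^2 - 5·t - 3. Substituting t = 3: x(3) = -27.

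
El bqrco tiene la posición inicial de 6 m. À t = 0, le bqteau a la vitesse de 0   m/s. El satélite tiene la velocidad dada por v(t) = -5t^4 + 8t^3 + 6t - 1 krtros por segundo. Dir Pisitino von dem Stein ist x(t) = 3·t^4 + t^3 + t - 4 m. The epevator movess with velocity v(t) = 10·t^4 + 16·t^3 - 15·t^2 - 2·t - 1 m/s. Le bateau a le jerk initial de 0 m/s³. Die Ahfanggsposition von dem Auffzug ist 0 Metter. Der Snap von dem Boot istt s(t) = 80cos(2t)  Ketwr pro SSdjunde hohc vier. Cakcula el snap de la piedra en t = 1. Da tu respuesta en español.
Partiendo de la posición x(t) = 3·t^4 + t^3 + t - 4, tomamos 4 derivadas. Tomando d/dt de x(t), encontramos v(t) = 12·t^3 + 3·t^2 + 1. La derivada de la velocidad da la aceleración: a(t) = 36·t^2 + 6·t. La derivada de la aceleración da la sacudida: j(t) = 72·t + 6. Derivando la sacudida, obtenemos el snap: s(t) = 72. Tenemos el snap s(t) = 72. Sustituyendo t = 1: s(1) = 72.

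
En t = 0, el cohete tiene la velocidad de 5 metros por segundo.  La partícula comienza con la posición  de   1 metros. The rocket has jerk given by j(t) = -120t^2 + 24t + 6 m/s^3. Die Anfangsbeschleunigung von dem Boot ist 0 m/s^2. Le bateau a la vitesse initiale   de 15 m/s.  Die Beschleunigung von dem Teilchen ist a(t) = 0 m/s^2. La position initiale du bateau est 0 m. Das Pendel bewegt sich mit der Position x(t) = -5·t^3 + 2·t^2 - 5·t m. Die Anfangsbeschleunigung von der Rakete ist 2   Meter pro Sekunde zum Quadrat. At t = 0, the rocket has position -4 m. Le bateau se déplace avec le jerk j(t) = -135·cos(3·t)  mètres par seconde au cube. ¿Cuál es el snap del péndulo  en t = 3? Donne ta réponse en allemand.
Wir müssen unsere Gleichung für die Position x(t) = -5·t^3 + 2·t^2 - 5·t 4-mal ableiten. Die Ableitung von der Position ergibt die Geschwindigkeit: v(t) = -15·t^2 + 4·t - 5. Die Ableitung von der Geschwindigkeit ergibt die Beschleunigung: a(t) = 4 - 30·t. Die Ableitung von der Beschleunigung ergibt den Ruck: j(t) = -30. Mit d/dt von j(t) finden wir s(t) = 0. Wir haben den Snap s(t) = 0. Durch Einsetzen von t = 3: s(3) = 0.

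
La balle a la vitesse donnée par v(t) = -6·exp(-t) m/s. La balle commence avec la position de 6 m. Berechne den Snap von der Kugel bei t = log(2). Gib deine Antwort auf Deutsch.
Wir müssen unsere Gleichung für die Geschwindigkeit v(t) = -6·exp(-t) 3-mal ableiten. Die Ableitung von der Geschwindigkeit ergibt die Beschleunigung: a(t) = 6·exp(-t). Mit d/dt von a(t) finden wir j(t) = -6·exp(-t). Die Ableitung von dem Ruck ergibt den Snap: s(t) = 6·exp(-t). Aus der Gleichung für den Snap s(t) = 6·exp(-t), setzen wir t = log(2) ein und erhalten s = 3.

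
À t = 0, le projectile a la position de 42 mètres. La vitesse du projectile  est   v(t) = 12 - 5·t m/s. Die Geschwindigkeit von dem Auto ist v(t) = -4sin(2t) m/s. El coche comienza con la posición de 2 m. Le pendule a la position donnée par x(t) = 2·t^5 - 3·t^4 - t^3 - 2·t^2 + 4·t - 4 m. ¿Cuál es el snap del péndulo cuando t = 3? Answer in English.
Starting from position x(t) = 2·t^5 - 3·t^4 - t^3 - 2·t^2 + 4·t - 4, we take 4 derivatives. Taking d/dt of x(t), we find v(t) = 10·t^4 - 12·t^3 - 3·t^2 - 4·t + 4. Differentiating velocity, we get acceleration: a(t) = 40·t^3 - 36·t^2 - 6·t - 4. Taking d/dt of a(t), we find j(t) = 120·t^2 - 72·t - 6. Differentiating jerk, we get snap: s(t) = 240·t - 72. We have snap s(t) = 240·t - 72. Substituting t = 3: s(3) = 648.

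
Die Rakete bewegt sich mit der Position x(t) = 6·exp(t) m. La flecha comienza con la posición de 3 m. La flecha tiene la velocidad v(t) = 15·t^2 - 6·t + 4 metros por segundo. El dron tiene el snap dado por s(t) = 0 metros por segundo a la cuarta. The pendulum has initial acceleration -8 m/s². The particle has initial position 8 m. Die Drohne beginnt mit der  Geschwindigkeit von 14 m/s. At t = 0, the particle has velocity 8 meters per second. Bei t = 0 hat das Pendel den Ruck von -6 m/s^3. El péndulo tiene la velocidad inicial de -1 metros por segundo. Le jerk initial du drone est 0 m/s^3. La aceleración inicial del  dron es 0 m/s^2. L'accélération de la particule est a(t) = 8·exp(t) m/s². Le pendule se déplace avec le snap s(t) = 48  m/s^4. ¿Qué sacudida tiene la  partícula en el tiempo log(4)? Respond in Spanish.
Debemos derivar nuestra ecuación de la aceleración a(t) = 8·exp(t) 1 vez. Tomando d/dt de a(t), encontramos j(t) = 8·exp(t). De la ecuación de la sacudida j(t) = 8·exp(t), sustituimos t = log(4) para obtener j = 32.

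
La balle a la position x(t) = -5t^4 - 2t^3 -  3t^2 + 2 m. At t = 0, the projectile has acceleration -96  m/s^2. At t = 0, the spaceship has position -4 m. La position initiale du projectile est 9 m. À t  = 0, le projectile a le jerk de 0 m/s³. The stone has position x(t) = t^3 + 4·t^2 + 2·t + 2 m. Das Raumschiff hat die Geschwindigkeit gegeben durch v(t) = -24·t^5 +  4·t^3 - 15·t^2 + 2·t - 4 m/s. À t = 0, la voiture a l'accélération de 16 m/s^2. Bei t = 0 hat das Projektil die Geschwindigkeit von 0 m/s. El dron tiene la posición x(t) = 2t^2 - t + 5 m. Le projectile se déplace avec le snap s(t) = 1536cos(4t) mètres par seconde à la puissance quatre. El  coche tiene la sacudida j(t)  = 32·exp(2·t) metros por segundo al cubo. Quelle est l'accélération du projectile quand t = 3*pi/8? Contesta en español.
Debemos encontrar la antiderivada de nuestra ecuación del snap s(t) = 1536·cos(4·t) 2 veces. La antiderivada del snap es la sacudida. Usando j(0) = 0, obtenemos j(t) = 384·sin(4·t). Integrando la sacudida y usando la condición inicial a(0) = -96, obtenemos a(t) = -96·cos(4·t). Usando a(t) = -96·cos(4·t) y sustituyendo t = 3*pi/8, encontramos a = 0.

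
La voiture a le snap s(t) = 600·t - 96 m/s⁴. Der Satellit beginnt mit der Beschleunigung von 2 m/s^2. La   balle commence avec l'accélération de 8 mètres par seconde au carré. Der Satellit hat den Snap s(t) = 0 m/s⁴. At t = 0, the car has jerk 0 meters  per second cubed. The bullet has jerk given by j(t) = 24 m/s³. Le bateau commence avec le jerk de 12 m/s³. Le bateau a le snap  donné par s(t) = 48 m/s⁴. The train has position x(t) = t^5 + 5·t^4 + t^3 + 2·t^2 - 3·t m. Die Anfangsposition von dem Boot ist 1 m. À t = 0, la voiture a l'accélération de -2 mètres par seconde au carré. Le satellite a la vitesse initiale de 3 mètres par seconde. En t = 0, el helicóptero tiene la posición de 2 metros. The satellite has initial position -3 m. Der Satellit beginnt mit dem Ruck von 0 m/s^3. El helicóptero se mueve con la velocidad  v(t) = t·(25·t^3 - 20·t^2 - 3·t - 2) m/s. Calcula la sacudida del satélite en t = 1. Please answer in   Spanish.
Para resolver esto, necesitamos tomar 1 integral de nuestra ecuación del snap s(t) = 0. La integral del snap es la sacudida. Usando j(0) = 0, obtenemos j(t) = 0. Usando j(t) = 0 y sustituyendo t = 1, encontramos j = 0.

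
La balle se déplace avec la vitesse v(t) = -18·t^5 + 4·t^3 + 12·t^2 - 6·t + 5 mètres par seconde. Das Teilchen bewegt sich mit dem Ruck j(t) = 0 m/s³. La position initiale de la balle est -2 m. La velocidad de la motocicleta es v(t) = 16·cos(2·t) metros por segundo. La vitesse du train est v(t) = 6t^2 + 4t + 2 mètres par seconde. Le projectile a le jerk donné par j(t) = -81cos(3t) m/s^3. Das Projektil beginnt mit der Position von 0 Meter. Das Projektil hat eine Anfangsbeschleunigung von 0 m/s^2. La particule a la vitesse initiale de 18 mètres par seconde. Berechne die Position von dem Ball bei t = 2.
Um dies zu lösen, müssen wir 1 Stammfunktion unserer Gleichung für die Geschwindigkeit v(t) = -18·t^5 + 4·t^3 + 12·t^2 - 6·t + 5 finden. Das Integral von der Geschwindigkeit ist die Position. Mit x(0) = -2 erhalten wir x(t) = -3·t^6 + t^4 + 4·t^3 - 3·t^2 + 5·t - 2. Aus der Gleichung für die Position x(t) = -3·t^6 + t^4 + 4·t^3 - 3·t^2 + 5·t - 2, setzen wir t = 2 ein und erhalten x = -148.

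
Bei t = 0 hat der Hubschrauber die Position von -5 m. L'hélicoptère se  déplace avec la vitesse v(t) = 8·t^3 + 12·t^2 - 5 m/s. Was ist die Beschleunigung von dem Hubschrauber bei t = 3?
Ausgehend von der Geschwindigkeit v(t) = 8·t^3 + 12·t^2 - 5, nehmen wir 1 Ableitung. Mit d/dt von v(t) finden wir a(t) = 24·t^2 + 24·t. Aus der Gleichung für die Beschleunigung a(t) = 24·t^2 + 24·t, setzen wir t = 3 ein und erhalten a = 288.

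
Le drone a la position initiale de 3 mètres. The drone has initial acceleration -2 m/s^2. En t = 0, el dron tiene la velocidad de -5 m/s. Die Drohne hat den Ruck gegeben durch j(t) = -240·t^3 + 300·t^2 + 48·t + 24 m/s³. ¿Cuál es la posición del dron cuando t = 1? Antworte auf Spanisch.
Debemos encontrar la antiderivada de nuestra ecuación de la sacudida j(t) = -240·t^3 + 300·t^2 + 48·t + 24 3 veces. Tomando ∫j(t)dt y aplicando a(0) = -2, encontramos a(t) = -60·t^4 + 100·t^3 + 24·t^2 + 24·t - 2. La antiderivada de la aceleración, con v(0) = -5, da la velocidad: v(t) = -12·t^5 + 25·t^4 + 8·t^3 + 12·t^2 - 2·t - 5. Tomando ∫v(t)dt y aplicando x(0) = 3, encontramos x(t) = -2·t^6 + 5·t^5 + 2·t^4 + 4·t^3 - t^2 - 5·t + 3. De la ecuación de la posición x(t) = -2·t^6 + 5·t^5 + 2·t^4 + 4·t^3 - t^2 - 5·t + 3, sustituimos t = 1 para obtener x = 6.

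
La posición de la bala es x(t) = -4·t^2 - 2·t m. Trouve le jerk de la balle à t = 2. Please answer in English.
We must differentiate our position equation x(t) = -4·t^2 - 2·t 3 times. The derivative of position gives velocity: v(t) = -8·t - 2. Differentiating velocity, we get acceleration: a(t) = -8. Differentiating acceleration, we get jerk: j(t) = 0. From the given jerk equation j(t) = 0, we substitute t = 2 to get j = 0.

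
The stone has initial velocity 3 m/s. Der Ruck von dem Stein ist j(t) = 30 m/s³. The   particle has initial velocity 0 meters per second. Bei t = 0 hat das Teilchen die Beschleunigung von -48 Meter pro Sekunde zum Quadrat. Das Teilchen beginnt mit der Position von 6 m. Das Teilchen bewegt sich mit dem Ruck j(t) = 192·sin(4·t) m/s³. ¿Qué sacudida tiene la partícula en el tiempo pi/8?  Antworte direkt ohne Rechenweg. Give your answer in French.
À t = pi/8, j = 192.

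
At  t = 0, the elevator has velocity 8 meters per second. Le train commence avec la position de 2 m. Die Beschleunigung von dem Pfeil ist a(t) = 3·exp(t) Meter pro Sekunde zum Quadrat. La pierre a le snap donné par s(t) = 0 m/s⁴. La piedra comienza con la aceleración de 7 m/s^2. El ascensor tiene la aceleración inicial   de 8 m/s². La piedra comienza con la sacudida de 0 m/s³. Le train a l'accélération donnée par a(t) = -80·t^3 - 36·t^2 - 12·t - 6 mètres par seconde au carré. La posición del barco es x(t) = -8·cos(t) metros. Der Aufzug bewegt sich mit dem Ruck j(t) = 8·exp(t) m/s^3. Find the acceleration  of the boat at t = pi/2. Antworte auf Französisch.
Nous devons dériver notre équation de la position x(t) = -8·cos(t) 2 fois. En prenant d/dt de x(t), nous trouvons v(t) = 8·sin(t). En dérivant la vitesse, nous obtenons l'accélération: a(t) = 8·cos(t). En utilisant a(t) = 8·cos(t) et en substituant t = pi/2, nous trouvons a = 0.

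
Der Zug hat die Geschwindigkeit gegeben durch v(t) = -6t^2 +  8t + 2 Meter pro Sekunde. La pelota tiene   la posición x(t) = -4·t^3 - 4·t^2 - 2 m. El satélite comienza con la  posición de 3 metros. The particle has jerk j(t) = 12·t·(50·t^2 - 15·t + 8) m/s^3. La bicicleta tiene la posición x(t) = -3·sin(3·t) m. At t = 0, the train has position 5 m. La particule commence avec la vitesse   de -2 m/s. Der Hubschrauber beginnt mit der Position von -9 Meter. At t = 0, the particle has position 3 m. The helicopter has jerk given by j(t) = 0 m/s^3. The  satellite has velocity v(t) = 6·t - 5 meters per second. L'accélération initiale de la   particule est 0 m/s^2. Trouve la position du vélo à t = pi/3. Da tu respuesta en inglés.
Using x(t) = -3·sin(3·t) and substituting t = pi/3, we find x = 0.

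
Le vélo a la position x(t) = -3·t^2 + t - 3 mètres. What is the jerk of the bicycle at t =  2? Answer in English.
We must differentiate our position equation x(t) = -3·t^2 + t - 3 3 times. Differentiating position, we get velocity: v(t) = 1 - 6·t. Taking d/dt of v(t), we find a(t) = -6. Differentiating acceleration, we get jerk: j(t) = 0. Using j(t) = 0 and substituting t = 2, we find j = 0.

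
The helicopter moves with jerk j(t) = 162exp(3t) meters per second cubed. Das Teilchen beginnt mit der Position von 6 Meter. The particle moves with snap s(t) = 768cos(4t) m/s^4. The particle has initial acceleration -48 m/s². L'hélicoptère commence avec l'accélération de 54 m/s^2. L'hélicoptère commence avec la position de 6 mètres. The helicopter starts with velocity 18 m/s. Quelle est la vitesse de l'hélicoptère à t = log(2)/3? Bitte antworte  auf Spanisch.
Necesitamos integrar nuestra ecuación de la sacudida j(t) = 162·exp(3·t) 2 veces. Tomando ∫j(t)dt y aplicando a(0) = 54, encontramos a(t) = 54·exp(3·t). La integral de la aceleración es la velocidad. Usando v(0) = 18, obtenemos v(t) = 18·exp(3·t). Usando v(t) = 18·exp(3·t) y sustituyendo t = log(2)/3, encontramos v = 36.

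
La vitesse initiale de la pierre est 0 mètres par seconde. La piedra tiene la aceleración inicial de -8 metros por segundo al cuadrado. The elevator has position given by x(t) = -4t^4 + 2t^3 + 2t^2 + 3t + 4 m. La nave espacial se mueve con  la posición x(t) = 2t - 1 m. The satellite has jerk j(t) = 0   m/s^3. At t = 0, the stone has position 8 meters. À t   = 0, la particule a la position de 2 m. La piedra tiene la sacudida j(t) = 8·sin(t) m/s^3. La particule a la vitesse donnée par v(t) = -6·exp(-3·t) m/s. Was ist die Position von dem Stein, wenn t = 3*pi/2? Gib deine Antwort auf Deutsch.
Ausgehend von dem Ruck j(t) = 8·sin(t), nehmen wir 3 Integrale. Die Stammfunktion von dem Ruck ist die Beschleunigung. Mit a(0) = -8 erhalten wir a(t) = -8·cos(t). Mit ∫a(t)dt und Anwendung von v(0) = 0, finden wir v(t) = -8·sin(t). Die Stammfunktion von der Geschwindigkeit ist die Position. Mit x(0) = 8 erhalten wir x(t) = 8·cos(t). Aus der Gleichung für die Position x(t) = 8·cos(t), setzen wir t = 3*pi/2 ein und erhalten x = 0.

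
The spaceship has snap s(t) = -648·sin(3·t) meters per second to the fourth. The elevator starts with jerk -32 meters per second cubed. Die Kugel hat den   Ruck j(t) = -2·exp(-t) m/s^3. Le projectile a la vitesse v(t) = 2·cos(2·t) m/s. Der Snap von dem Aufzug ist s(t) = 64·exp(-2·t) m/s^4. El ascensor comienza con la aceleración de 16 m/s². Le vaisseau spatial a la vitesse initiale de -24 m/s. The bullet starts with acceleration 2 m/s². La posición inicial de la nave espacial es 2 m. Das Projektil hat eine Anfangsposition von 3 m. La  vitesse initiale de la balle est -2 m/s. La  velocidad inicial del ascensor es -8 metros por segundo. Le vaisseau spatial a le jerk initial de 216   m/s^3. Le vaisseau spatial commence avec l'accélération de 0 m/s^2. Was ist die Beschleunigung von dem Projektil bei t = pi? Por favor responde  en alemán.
Um dies zu lösen, müssen wir 1 Ableitung unserer Gleichung für die Geschwindigkeit v(t) = 2·cos(2·t) nehmen. Mit d/dt von v(t) finden wir a(t) = -4·sin(2·t). Aus der Gleichung für die Beschleunigung a(t) = -4·sin(2·t), setzen wir t = pi ein und erhalten a = 0.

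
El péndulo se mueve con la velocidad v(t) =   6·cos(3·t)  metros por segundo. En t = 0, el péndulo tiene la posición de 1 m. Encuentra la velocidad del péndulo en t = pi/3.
Usando v(t) = 6·cos(3·t) y sustituyendo t = pi/3, encontramos v = -6.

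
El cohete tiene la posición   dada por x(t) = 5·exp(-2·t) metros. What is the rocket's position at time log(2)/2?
Using x(t) = 5·exp(-2·t) and substituting t = log(2)/2, we find x = 5/2.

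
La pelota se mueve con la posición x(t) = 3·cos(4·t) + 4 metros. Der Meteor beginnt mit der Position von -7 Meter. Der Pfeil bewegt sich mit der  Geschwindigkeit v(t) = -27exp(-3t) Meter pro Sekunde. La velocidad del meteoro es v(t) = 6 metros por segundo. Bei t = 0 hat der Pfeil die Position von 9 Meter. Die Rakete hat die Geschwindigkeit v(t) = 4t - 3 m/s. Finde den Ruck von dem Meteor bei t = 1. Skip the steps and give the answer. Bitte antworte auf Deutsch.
Der Ruck bei t = 1 ist j = 0.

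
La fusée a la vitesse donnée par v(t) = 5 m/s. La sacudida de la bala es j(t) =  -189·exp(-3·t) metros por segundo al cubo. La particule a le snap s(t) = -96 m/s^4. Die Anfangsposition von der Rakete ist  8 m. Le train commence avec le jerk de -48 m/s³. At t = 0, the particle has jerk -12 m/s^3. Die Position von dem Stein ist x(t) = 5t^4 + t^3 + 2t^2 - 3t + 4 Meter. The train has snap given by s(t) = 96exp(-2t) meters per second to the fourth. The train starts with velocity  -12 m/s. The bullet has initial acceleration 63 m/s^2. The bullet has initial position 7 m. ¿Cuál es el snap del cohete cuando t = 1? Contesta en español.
Partiendo de la velocidad v(t) = 5, tomamos 3 derivadas. Derivando la velocidad, obtenemos la aceleración: a(t) = 0. Derivando la aceleración, obtenemos la sacudida: j(t) = 0. Derivando la sacudida, obtenemos el snap: s(t) = 0. Tenemos el snap s(t) = 0. Sustituyendo t = 1: s(1) = 0.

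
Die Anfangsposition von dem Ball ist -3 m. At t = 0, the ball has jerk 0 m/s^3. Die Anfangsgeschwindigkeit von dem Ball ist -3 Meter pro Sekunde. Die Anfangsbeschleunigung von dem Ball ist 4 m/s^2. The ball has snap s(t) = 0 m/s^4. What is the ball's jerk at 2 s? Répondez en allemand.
Um dies zu lösen, müssen wir 1 Integral unserer Gleichung für den Snap s(t) = 0 finden. Das Integral von dem Snap ist der Ruck. Mit j(0) = 0 erhalten wir j(t) = 0. Aus der Gleichung für den Ruck j(t) = 0, setzen wir t = 2 ein und erhalten j = 0.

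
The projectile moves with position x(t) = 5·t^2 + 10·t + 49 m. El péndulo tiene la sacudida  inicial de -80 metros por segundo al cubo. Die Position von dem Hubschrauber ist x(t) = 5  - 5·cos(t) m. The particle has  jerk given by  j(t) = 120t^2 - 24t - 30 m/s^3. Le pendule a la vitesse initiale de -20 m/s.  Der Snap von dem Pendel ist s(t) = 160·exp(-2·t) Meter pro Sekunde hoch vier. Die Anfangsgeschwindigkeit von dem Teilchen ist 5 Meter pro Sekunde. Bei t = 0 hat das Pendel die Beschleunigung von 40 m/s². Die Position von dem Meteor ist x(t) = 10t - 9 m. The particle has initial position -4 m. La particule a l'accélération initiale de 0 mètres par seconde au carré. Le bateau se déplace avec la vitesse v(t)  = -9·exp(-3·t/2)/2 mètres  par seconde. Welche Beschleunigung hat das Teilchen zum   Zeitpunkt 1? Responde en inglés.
To solve this, we need to take 1 antiderivative of our jerk equation j(t) = 120·t^2 - 24·t - 30. The antiderivative of jerk, with a(0) = 0, gives acceleration: a(t) = 2·t·(20·t^2 - 6·t - 15). We have acceleration a(t) = 2·t·(20·t^2 - 6·t - 15). Substituting t = 1: a(1) = -2.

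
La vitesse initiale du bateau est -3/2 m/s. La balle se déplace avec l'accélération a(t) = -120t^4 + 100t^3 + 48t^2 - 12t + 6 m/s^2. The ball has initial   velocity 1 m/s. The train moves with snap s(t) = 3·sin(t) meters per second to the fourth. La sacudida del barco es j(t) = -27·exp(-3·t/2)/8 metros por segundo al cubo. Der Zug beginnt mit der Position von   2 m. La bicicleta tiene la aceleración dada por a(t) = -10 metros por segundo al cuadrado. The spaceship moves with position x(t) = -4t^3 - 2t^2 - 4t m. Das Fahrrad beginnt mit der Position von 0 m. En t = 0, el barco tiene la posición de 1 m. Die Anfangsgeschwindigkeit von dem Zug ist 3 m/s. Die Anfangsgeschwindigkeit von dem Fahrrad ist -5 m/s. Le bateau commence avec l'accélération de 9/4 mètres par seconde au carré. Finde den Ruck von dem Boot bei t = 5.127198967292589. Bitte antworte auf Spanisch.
Usando j(t) = -27·exp(-3·t/2)/8 y sustituyendo t = 5.127198967292589, encontramos j = -0.00154241929167878.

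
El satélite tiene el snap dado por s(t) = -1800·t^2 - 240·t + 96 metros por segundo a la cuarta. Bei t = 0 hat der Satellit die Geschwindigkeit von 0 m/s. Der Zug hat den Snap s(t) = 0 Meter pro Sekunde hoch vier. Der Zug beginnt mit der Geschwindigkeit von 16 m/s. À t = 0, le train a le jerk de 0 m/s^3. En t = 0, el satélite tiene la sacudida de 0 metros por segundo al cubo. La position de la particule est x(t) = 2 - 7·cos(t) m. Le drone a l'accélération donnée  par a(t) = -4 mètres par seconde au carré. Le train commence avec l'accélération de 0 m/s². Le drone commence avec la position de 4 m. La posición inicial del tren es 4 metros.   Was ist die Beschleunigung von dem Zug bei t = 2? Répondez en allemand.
Um dies zu lösen, müssen wir 2 Stammfunktionen unserer Gleichung für den Snap s(t) = 0 finden. Durch Integration von dem Snap und Verwendung der Anfangsbedingung j(0) = 0, erhalten wir j(t) = 0. Die Stammfunktion von dem Ruck ist die Beschleunigung. Mit a(0) = 0 erhalten wir a(t) = 0. Aus der Gleichung für die Beschleunigung a(t) = 0, setzen wir t = 2 ein und erhalten a = 0.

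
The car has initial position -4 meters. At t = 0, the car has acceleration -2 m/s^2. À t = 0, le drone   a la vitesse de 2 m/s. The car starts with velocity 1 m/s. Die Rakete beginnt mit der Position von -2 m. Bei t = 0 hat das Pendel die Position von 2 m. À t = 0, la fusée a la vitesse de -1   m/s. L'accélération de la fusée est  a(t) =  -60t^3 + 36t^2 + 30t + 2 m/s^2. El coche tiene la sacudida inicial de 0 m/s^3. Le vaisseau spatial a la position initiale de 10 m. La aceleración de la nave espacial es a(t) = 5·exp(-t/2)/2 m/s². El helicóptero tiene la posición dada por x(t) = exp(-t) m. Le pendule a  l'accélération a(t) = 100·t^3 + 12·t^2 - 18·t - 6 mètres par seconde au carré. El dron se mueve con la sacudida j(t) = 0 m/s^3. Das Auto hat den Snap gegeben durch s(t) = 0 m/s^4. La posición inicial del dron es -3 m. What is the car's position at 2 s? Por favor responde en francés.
Nous devons trouver l'intégrale de notre équation du snap s(t) = 0 4 fois. En intégrant le snap et en utilisant la condition initiale j(0) = 0, nous obtenons j(t) = 0. L'intégrale du jerk, avec a(0) = -2, donne l'accélération: a(t) = -2. L'intégrale de l'accélération, avec v(0) = 1, donne la vitesse: v(t) = 1 - 2·t. En intégrant la vitesse et en utilisant la condition initiale x(0) = -4, nous obtenons x(t) = -t^2 + t - 4. Nous avons la position x(t) = -t^2 + t - 4. En substituant t = 2: x(2) = -6.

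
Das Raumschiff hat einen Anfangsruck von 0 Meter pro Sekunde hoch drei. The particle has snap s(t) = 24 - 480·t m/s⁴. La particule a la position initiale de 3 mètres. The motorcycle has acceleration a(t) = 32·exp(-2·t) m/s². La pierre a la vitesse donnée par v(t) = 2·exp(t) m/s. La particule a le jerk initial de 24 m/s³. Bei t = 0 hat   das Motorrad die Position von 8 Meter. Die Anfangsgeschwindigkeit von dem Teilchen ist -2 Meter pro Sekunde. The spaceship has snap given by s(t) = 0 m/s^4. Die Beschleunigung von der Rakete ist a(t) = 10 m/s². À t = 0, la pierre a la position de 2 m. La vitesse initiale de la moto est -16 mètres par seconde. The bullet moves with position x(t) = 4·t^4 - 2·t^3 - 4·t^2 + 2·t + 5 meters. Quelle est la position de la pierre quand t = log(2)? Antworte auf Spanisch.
Partiendo de la velocidad v(t) = 2·exp(t), tomamos 1 integral. La antiderivada de la velocidad, con x(0) = 2, da la posición: x(t) = 2·exp(t). Usando x(t) = 2·exp(t) y sustituyendo t = log(2), encontramos x = 4.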